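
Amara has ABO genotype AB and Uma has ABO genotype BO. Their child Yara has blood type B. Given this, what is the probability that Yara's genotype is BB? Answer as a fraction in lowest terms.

1/2

Cross AB × BO → 1/4 AB, 1/4 AO, 1/4 BB, 1/4 BO.
Type-B genotypes among offspring: BB (1/4), BO (1/4); total 1/2.
P(BB | type B) = (1/4) / (1/2) = 1/2.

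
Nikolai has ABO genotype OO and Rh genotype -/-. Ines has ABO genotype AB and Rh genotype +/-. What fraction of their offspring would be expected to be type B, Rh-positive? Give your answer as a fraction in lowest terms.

1/4

ABO cross OO × AB → offspring phenotypes: 1/2 A, 1/2 B.
Rh cross -/- × +/- → 1/2 Rh+, 1/2 Rh-.
Independent loci: P(type B, Rh-positive) = 1/2 × 1/2 = 1/4.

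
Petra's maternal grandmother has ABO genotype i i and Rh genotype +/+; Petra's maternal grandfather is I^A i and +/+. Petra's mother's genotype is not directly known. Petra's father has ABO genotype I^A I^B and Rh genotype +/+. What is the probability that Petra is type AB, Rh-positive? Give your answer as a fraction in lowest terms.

1/8

Petra's mother's ABO genotype from i i × I^A i: 1/2 I^A i, 1/2 i i.
Crossing each possibility with the father I^A I^B and summing P(type AB): 1/2·1/4 + 1/2·0 = 1/8.
Similarly for Rh via the mother's Rh distribution: P(Rh+) = 1.
Independent loci: 1/8 × 1 = 1/8.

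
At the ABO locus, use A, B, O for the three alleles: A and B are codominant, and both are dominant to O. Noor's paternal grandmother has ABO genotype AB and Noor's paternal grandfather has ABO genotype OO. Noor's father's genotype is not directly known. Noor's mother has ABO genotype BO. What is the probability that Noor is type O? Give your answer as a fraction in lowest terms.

Noor's father's ABO genotype from AB × OO: 1/2 AO, 1/2 BO.
Crossing each possibility with the mother BO and summing P(type O): 1/2·1/4 + 1/2·1/4 = 1/4.

1/4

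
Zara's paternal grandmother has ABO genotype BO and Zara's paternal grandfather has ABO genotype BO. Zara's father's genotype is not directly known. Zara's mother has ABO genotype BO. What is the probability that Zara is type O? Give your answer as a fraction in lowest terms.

Zara's father's ABO genotype from BO × BO: 1/4 BB, 1/2 BO, 1/4 OO.
Crossing each possibility with the mother BO and summing P(type O): 1/4·0 + 1/2·1/4 + 1/4·1/2 = 1/4.

1/4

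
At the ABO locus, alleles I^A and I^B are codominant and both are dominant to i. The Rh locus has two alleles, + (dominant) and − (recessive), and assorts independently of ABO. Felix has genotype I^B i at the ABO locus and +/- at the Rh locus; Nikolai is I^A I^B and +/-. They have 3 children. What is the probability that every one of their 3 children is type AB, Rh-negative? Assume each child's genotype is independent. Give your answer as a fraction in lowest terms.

1/4096

ABO cross I^B i × I^A I^B → 1/4 A, 1/2 B, 1/4 AB.
Rh cross +/- × +/- → 3/4 Rh+, 1/4 Rh-; so P(type AB, Rh-negative) = 1/4 × 1/4 = 1/16 per child.
All 3 independent: (1/16)^3 = 1/4096.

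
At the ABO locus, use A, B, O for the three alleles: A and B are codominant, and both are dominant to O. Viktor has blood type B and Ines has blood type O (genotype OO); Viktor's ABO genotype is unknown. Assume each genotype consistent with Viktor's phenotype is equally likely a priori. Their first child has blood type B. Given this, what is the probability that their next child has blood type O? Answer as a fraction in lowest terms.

1/6

Possible genotypes: Viktor ∈ {BB, BO}; Ines ∈ {OO}.
Weight each parental genotype pair by prior × P(type-B child):
  BB × OO: posterior weight 2/3; P(next child type O) = 0.
  BO × OO: posterior weight 1/3; P(next child type O) = 1/2.
Weighted sum = 1/6.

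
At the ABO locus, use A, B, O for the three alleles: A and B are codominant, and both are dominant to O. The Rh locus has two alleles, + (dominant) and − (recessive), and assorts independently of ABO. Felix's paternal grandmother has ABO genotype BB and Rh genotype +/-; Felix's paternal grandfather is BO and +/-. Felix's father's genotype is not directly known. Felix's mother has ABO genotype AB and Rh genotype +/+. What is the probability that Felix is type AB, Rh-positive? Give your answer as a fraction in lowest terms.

3/8

Felix's father's ABO genotype from BB × BO: 1/2 BB, 1/2 BO.
Crossing each possibility with the mother AB and summing P(type AB): 1/2·1/2 + 1/2·1/4 = 3/8.
Similarly for Rh via the father's Rh distribution: P(Rh+) = 1.
Independent loci: 3/8 × 1 = 3/8.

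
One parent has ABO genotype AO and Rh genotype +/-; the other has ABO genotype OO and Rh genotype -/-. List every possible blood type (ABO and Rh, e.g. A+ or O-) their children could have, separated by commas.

Gametes from AO × OO give offspring ABO genotypes AO, OO, i.e. phenotypes O, A.
Rh cross +/- × -/- → phenotypes Rh+, Rh-.
Combining independently: O+, O-, A+, A-.

O+, O-, A+, A-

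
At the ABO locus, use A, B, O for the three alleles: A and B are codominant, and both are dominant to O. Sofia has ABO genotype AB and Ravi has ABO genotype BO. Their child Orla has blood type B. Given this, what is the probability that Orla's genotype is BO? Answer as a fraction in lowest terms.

1/2

Cross AB × BO → 1/4 AB, 1/4 AO, 1/4 BB, 1/4 BO.
Type-B genotypes among offspring: BB (1/4), BO (1/4); total 1/2.
P(BO | type B) = (1/4) / (1/2) = 1/2.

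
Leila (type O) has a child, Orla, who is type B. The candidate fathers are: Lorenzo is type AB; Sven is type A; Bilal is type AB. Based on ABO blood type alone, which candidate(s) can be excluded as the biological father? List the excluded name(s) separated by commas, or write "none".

A candidate is excluded only if no genotype consistent with his phenotype could produce a type B child with a type O mother.
Sven (type A): no genotype consistent with that phenotype can produce a type-B child with a type-O mother.

Sven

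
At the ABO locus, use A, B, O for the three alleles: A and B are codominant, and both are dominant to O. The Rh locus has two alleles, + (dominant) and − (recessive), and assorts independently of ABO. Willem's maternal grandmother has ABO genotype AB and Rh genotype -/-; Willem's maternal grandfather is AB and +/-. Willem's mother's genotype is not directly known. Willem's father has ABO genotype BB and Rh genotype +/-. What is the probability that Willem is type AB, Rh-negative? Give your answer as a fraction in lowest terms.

Willem's mother's ABO genotype from AB × AB: 1/4 AA, 1/2 AB, 1/4 BB.
Crossing each possibility with the father BB and summing P(type AB): 1/4·1 + 1/2·1/2 + 1/4·0 = 1/2.
Similarly for Rh via the mother's Rh distribution: P(Rh-) = 3/8.
Independent loci: 1/2 × 3/8 = 3/16.

3/16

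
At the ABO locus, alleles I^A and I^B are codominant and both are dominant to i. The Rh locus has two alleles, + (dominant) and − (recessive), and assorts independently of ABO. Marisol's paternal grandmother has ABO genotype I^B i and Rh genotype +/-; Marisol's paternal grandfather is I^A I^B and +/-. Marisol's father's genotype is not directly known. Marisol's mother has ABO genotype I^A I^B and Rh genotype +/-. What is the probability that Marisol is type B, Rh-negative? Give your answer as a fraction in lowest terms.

3/32

Marisol's father's ABO genotype from I^B i × I^A I^B: 1/4 I^A I^B, 1/4 I^A i, 1/4 I^B I^B, 1/4 I^B i.
Crossing each possibility with the mother I^A I^B and summing P(type B): 1/4·1/4 + 1/4·1/4 + 1/4·1/2 + 1/4·1/2 = 3/8.
Similarly for Rh via the father's Rh distribution: P(Rh-) = 1/4.
Independent loci: 3/8 × 1/4 = 3/32.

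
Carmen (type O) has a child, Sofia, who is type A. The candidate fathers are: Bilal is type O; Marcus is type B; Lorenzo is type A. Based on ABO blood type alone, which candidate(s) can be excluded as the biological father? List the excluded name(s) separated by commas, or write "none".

A candidate is excluded only if no genotype consistent with his phenotype could produce a type A child with a type O mother.
Bilal (type O): no genotype consistent with that phenotype can produce a type-A child with a type-O mother.
Marcus (type B): no genotype consistent with that phenotype can produce a type-A child with a type-O mother.

Bilal, Marcus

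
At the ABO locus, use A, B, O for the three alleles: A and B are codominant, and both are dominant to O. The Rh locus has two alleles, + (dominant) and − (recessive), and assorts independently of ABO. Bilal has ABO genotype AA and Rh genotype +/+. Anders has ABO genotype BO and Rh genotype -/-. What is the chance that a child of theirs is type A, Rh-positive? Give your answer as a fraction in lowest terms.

ABO cross AA × BO → offspring phenotypes: 1/2 A, 1/2 AB.
Rh cross +/+ × -/- → 1 Rh+.
Independent loci: P(type A, Rh-positive) = 1/2 × 1 = 1/2.

1/2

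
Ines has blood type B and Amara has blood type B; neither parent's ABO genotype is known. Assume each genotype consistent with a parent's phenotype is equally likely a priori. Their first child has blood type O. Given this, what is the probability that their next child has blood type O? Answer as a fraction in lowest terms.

1/4

Possible genotypes: Ines ∈ {I^B I^B, I^B i}; Amara ∈ {I^B I^B, I^B i}.
Weight each parental genotype pair by prior × P(type-O child):
  I^B i × I^B i: posterior weight 1; P(next child type O) = 1/4.
Weighted sum = 1/4.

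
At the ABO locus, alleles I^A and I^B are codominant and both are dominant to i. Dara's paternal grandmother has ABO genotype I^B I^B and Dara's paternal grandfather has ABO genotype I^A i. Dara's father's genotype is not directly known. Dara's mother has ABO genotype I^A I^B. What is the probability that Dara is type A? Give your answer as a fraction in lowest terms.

1/4

Dara's father's ABO genotype from I^B I^B × I^A i: 1/2 I^A I^B, 1/2 I^B i.
Crossing each possibility with the mother I^A I^B and summing P(type A): 1/2·1/4 + 1/2·1/4 = 1/4.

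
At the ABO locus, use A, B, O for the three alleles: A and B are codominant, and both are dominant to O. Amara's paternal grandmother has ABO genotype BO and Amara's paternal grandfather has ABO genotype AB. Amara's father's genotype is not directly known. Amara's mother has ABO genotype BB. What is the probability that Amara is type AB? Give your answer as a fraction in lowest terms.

Amara's father's ABO genotype from BO × AB: 1/4 AB, 1/4 AO, 1/4 BB, 1/4 BO.
Crossing each possibility with the mother BB and summing P(type AB): 1/4·1/2 + 1/4·1/2 + 1/4·0 + 1/4·0 = 1/4.

1/4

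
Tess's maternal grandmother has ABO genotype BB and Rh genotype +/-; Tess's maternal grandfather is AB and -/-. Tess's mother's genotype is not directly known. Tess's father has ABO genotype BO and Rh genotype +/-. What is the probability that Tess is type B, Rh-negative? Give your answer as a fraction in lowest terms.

Tess's mother's ABO genotype from BB × AB: 1/2 AB, 1/2 BB.
Crossing each possibility with the father BO and summing P(type B): 1/2·1/2 + 1/2·1 = 3/4.
Similarly for Rh via the mother's Rh distribution: P(Rh-) = 3/8.
Independent loci: 3/4 × 3/8 = 9/32.

9/32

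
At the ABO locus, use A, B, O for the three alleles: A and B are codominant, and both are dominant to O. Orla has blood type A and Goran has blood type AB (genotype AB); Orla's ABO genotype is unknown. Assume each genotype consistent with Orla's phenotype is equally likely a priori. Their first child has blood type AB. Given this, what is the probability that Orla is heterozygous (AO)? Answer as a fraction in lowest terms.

Possible genotypes: Orla ∈ {AA, AO}; Goran ∈ {AB}.
Weight each parental genotype pair by prior × P(type-AB child):
  AA × AB: posterior weight 2/3.
  AO × AB: posterior weight 1/3.
Sum the posterior weight over pairs where Orla is AO: 1/3.

1/3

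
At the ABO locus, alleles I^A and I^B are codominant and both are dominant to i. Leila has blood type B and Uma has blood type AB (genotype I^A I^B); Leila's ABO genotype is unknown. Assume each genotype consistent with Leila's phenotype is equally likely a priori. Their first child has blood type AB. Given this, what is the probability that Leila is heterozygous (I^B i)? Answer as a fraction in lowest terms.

1/3

Possible genotypes: Leila ∈ {I^B I^B, I^B i}; Uma ∈ {I^A I^B}.
Weight each parental genotype pair by prior × P(type-AB child):
  I^B I^B × I^A I^B: posterior weight 2/3.
  I^B i × I^A I^B: posterior weight 1/3.
Sum the posterior weight over pairs where Leila is I^B i: 1/3.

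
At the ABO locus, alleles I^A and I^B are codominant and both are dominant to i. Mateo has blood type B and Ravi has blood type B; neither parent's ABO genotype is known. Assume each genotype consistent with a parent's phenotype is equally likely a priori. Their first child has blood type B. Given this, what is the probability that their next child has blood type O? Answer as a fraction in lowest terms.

Possible genotypes: Mateo ∈ {I^B I^B, I^B i}; Ravi ∈ {I^B I^B, I^B i}.
Weight each parental genotype pair by prior × P(type-B child):
  I^B I^B × I^B I^B: posterior weight 4/15; P(next child type O) = 0.
  I^B I^B × I^B i: posterior weight 4/15; P(next child type O) = 0.
  I^B i × I^B I^B: posterior weight 4/15; P(next child type O) = 0.
  I^B i × I^B i: posterior weight 1/5; P(next child type O) = 1/4.
Weighted sum = 1/20.

1/20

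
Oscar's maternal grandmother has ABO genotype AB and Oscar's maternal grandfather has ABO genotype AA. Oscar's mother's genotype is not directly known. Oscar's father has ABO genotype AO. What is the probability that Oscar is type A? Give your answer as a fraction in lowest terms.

3/4

Oscar's mother's ABO genotype from AB × AA: 1/2 AA, 1/2 AB.
Crossing each possibility with the father AO and summing P(type A): 1/2·1 + 1/2·1/2 = 3/4.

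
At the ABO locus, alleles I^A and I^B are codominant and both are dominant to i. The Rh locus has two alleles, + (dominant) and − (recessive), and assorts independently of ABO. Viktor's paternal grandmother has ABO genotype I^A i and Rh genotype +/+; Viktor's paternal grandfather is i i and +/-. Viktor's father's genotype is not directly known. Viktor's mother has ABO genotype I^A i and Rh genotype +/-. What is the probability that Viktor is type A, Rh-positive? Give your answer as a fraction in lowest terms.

Viktor's father's ABO genotype from I^A i × i i: 1/2 I^A i, 1/2 i i.
Crossing each possibility with the mother I^A i and summing P(type A): 1/2·3/4 + 1/2·1/2 = 5/8.
Similarly for Rh via the father's Rh distribution: P(Rh+) = 7/8.
Independent loci: 5/8 × 7/8 = 35/64.

35/64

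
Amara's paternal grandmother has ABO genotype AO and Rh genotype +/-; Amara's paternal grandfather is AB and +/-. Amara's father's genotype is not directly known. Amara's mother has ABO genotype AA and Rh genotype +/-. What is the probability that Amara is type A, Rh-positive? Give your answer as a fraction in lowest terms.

Amara's father's ABO genotype from AO × AB: 1/4 AA, 1/4 AB, 1/4 AO, 1/4 BO.
Crossing each possibility with the mother AA and summing P(type A): 1/4·1 + 1/4·1/2 + 1/4·1 + 1/4·1/2 = 3/4.
Similarly for Rh via the father's Rh distribution: P(Rh+) = 3/4.
Independent loci: 3/4 × 3/4 = 9/16.

9/16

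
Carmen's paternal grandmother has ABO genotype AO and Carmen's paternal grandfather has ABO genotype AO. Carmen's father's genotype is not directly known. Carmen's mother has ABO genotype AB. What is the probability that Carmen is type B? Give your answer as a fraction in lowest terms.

1/4

Carmen's father's ABO genotype from AO × AO: 1/4 AA, 1/2 AO, 1/4 OO.
Crossing each possibility with the mother AB and summing P(type B): 1/4·0 + 1/2·1/4 + 1/4·1/2 = 1/4.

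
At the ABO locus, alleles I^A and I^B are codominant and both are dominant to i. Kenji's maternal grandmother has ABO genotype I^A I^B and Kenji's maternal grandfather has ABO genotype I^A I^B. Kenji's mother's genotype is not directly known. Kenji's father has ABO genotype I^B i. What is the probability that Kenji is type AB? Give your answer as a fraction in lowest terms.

1/4

Kenji's mother's ABO genotype from I^A I^B × I^A I^B: 1/4 I^A I^A, 1/2 I^A I^B, 1/4 I^B I^B.
Crossing each possibility with the father I^B i and summing P(type AB): 1/4·1/2 + 1/2·1/4 + 1/4·0 = 1/4.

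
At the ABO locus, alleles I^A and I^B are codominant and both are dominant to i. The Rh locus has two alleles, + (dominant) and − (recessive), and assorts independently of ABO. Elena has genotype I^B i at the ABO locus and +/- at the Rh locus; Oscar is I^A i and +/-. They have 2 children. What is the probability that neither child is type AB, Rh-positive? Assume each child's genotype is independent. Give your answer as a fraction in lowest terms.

169/256

ABO cross I^B i × I^A i → 1/4 O, 1/4 A, 1/4 B, 1/4 AB.
Rh cross +/- × +/- → 3/4 Rh+, 1/4 Rh-; so P(type AB, Rh-positive) = 1/4 × 3/4 = 3/16 per child.
P(not type AB, Rh-positive) = 13/16 for one child; (13/16)^2 = 169/256.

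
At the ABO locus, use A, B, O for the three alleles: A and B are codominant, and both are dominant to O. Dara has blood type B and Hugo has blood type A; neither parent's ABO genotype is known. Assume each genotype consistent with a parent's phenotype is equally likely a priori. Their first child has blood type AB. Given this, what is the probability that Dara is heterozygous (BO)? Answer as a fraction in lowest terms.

Possible genotypes: Dara ∈ {BB, BO}; Hugo ∈ {AA, AO}.
Weight each parental genotype pair by prior × P(type-AB child):
  BB × AA: posterior weight 4/9.
  BB × AO: posterior weight 2/9.
  BO × AA: posterior weight 2/9.
  BO × AO: posterior weight 1/9.
Sum the posterior weight over pairs where Dara is BO: 1/3.

1/3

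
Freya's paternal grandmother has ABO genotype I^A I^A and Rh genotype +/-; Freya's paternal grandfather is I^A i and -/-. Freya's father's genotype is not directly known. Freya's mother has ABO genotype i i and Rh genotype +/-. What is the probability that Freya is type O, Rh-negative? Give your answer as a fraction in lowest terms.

Freya's father's ABO genotype from I^A I^A × I^A i: 1/2 I^A I^A, 1/2 I^A i.
Crossing each possibility with the mother i i and summing P(type O): 1/2·0 + 1/2·1/2 = 1/4.
Similarly for Rh via the father's Rh distribution: P(Rh-) = 3/8.
Independent loci: 1/4 × 3/8 = 3/32.

3/32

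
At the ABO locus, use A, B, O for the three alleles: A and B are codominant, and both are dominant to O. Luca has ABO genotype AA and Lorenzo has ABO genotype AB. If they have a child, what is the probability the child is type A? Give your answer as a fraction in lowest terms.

ABO cross AA × AB → offspring phenotypes: 1/2 A, 1/2 AB.
So P(type A) = 1/2.

1/2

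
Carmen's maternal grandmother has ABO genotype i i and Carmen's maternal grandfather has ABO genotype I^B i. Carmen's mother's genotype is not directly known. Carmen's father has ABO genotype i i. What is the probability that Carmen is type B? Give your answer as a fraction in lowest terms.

Carmen's mother's ABO genotype from i i × I^B i: 1/2 I^B i, 1/2 i i.
Crossing each possibility with the father i i and summing P(type B): 1/2·1/2 + 1/2·0 = 1/4.

1/4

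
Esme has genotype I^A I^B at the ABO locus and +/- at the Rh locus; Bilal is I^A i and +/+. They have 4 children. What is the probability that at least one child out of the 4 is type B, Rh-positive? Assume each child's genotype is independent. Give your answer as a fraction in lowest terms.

175/256

ABO cross I^A I^B × I^A i → 1/2 A, 1/4 B, 1/4 AB.
Rh cross +/- × +/+ → 1 Rh+; so P(type B, Rh-positive) = 1/4 × 1 = 1/4 per child.
P(none) = (3/4)^4 = 81/256; P(at least one) = 1 − 81/256 = 175/256.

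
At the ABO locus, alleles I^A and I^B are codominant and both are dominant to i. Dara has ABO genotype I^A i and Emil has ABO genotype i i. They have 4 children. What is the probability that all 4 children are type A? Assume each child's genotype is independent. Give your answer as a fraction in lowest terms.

ABO cross I^A i × i i → 1/2 O, 1/2 A.
So P(type A) = 1/2 per child.
All 4 independent: (1/2)^4 = 1/16.

1/16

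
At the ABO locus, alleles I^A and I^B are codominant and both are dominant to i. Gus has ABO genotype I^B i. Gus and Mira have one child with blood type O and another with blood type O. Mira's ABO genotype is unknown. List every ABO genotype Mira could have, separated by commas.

For each candidate genotype of Mira, check whether crossing it with I^B i can produce every observed child phenotype.
  I^A I^A → possible child types {A, AB} ✗
  I^A I^B → possible child types {A, B, AB} ✗
  I^A i → possible child types {O, A, B, AB} ✓
  I^B I^B → possible child types {B} ✗
  I^B i → possible child types {O, B} ✓
  i i → possible child types {O, B} ✓

I^A i, I^B i, i i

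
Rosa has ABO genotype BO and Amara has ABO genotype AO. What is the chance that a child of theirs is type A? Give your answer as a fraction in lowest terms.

ABO cross BO × AO → offspring phenotypes: 1/4 O, 1/4 A, 1/4 B, 1/4 AB.
So P(type A) = 1/4.

1/4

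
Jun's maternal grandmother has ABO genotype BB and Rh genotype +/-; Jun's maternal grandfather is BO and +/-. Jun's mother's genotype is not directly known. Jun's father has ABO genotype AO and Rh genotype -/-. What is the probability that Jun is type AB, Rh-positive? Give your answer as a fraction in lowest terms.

3/16

Jun's mother's ABO genotype from BB × BO: 1/2 BB, 1/2 BO.
Crossing each possibility with the father AO and summing P(type AB): 1/2·1/2 + 1/2·1/4 = 3/8.
Similarly for Rh via the mother's Rh distribution: P(Rh+) = 1/2.
Independent loci: 3/8 × 1/2 = 3/16.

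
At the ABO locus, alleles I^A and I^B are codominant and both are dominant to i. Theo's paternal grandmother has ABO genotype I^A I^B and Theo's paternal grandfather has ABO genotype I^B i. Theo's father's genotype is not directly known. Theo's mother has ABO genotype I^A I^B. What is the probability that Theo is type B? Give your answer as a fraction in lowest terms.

3/8

Theo's father's ABO genotype from I^A I^B × I^B i: 1/4 I^A I^B, 1/4 I^A i, 1/4 I^B I^B, 1/4 I^B i.
Crossing each possibility with the mother I^A I^B and summing P(type B): 1/4·1/4 + 1/4·1/4 + 1/4·1/2 + 1/4·1/2 = 3/8.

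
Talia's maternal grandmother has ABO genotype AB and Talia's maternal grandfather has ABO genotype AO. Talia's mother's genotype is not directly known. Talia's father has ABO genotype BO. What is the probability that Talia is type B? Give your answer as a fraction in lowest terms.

Talia's mother's ABO genotype from AB × AO: 1/4 AA, 1/4 AB, 1/4 AO, 1/4 BO.
Crossing each possibility with the father BO and summing P(type B): 1/4·0 + 1/4·1/2 + 1/4·1/4 + 1/4·3/4 = 3/8.

3/8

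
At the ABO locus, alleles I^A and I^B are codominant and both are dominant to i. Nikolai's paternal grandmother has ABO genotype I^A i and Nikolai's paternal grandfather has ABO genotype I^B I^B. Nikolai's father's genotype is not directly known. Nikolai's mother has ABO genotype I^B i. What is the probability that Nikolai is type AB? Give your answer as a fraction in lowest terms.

Nikolai's father's ABO genotype from I^A i × I^B I^B: 1/2 I^A I^B, 1/2 I^B i.
Crossing each possibility with the mother I^B i and summing P(type AB): 1/2·1/4 + 1/2·0 = 1/8.

1/8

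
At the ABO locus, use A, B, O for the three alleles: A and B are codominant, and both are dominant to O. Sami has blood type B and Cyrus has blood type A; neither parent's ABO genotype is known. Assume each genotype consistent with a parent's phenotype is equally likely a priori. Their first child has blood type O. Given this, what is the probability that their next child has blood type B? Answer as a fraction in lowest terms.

1/4

Possible genotypes: Sami ∈ {BB, BO}; Cyrus ∈ {AA, AO}.
Weight each parental genotype pair by prior × P(type-O child):
  BO × AO: posterior weight 1; P(next child type B) = 1/4.
Weighted sum = 1/4.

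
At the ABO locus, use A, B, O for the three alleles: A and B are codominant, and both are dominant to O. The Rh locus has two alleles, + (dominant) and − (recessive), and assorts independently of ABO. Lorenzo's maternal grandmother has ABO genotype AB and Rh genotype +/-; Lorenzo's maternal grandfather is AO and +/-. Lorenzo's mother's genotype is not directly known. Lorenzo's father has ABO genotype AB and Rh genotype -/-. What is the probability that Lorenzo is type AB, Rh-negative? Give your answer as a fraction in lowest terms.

Lorenzo's mother's ABO genotype from AB × AO: 1/4 AA, 1/4 AB, 1/4 AO, 1/4 BO.
Crossing each possibility with the father AB and summing P(type AB): 1/4·1/2 + 1/4·1/2 + 1/4·1/4 + 1/4·1/4 = 3/8.
Similarly for Rh via the mother's Rh distribution: P(Rh-) = 1/2.
Independent loci: 3/8 × 1/2 = 3/16.

3/16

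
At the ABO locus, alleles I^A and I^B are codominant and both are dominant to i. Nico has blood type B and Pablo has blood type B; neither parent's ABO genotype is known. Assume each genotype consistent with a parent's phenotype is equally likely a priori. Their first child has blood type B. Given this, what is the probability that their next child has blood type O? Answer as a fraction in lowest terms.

1/20

Possible genotypes: Nico ∈ {I^B I^B, I^B i}; Pablo ∈ {I^B I^B, I^B i}.
Weight each parental genotype pair by prior × P(type-B child):
  I^B I^B × I^B I^B: posterior weight 4/15; P(next child type O) = 0.
  I^B I^B × I^B i: posterior weight 4/15; P(next child type O) = 0.
  I^B i × I^B I^B: posterior weight 4/15; P(next child type O) = 0.
  I^B i × I^B i: posterior weight 1/5; P(next child type O) = 1/4.
Weighted sum = 1/20.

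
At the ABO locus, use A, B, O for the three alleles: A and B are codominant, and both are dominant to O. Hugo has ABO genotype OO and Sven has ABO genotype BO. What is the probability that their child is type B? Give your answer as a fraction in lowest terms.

ABO cross OO × BO → offspring phenotypes: 1/2 O, 1/2 B.
So P(type B) = 1/2.

1/2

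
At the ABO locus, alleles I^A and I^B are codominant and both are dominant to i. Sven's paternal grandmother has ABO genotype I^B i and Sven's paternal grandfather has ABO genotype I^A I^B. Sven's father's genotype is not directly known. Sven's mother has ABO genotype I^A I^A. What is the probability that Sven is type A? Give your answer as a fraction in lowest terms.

1/2

Sven's father's ABO genotype from I^B i × I^A I^B: 1/4 I^A I^B, 1/4 I^A i, 1/4 I^B I^B, 1/4 I^B i.
Crossing each possibility with the mother I^A I^A and summing P(type A): 1/4·1/2 + 1/4·1 + 1/4·0 + 1/4·1/2 = 1/2.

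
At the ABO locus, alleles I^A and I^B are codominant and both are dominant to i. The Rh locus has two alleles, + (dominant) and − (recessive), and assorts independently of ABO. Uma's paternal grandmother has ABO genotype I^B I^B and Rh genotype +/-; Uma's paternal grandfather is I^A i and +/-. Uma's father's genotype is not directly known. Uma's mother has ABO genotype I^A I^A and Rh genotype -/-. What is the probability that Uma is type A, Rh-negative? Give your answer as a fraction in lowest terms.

Uma's father's ABO genotype from I^B I^B × I^A i: 1/2 I^A I^B, 1/2 I^B i.
Crossing each possibility with the mother I^A I^A and summing P(type A): 1/2·1/2 + 1/2·1/2 = 1/2.
Similarly for Rh via the father's Rh distribution: P(Rh-) = 1/2.
Independent loci: 1/2 × 1/2 = 1/4.

1/4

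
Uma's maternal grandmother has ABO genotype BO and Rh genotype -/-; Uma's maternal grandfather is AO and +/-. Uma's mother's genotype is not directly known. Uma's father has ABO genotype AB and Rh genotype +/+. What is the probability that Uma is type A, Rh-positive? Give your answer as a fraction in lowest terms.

Uma's mother's ABO genotype from BO × AO: 1/4 AB, 1/4 AO, 1/4 BO, 1/4 OO.
Crossing each possibility with the father AB and summing P(type A): 1/4·1/4 + 1/4·1/2 + 1/4·1/4 + 1/4·1/2 = 3/8.
Similarly for Rh via the mother's Rh distribution: P(Rh+) = 1.
Independent loci: 3/8 × 1 = 3/8.

3/8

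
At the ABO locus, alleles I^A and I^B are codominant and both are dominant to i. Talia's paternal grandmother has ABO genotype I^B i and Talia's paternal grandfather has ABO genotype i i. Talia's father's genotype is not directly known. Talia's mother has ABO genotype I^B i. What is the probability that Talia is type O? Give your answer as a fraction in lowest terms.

Talia's father's ABO genotype from I^B i × i i: 1/2 I^B i, 1/2 i i.
Crossing each possibility with the mother I^B i and summing P(type O): 1/2·1/4 + 1/2·1/2 = 3/8.

3/8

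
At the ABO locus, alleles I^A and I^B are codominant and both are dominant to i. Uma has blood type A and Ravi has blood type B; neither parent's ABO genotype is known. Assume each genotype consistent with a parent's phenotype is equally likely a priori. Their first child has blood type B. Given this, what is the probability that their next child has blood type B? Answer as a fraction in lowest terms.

Possible genotypes: Uma ∈ {I^A I^A, I^A i}; Ravi ∈ {I^B I^B, I^B i}.
Weight each parental genotype pair by prior × P(type-B child):
  I^A i × I^B I^B: posterior weight 2/3; P(next child type B) = 1/2.
  I^A i × I^B i: posterior weight 1/3; P(next child type B) = 1/4.
Weighted sum = 5/12.

5/12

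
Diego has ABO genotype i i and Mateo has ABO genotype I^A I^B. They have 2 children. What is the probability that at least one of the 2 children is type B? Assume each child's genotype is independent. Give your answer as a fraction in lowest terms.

3/4

ABO cross i i × I^A I^B → 1/2 A, 1/2 B.
So P(type B) = 1/2 per child.
P(none) = (1/2)^2 = 1/4; P(at least one) = 1 − 1/4 = 3/4.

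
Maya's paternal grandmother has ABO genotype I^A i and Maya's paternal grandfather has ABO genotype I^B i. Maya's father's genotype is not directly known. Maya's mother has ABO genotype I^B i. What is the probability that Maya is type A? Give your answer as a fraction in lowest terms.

1/8

Maya's father's ABO genotype from I^A i × I^B i: 1/4 I^A I^B, 1/4 I^A i, 1/4 I^B i, 1/4 i i.
Crossing each possibility with the mother I^B i and summing P(type A): 1/4·1/4 + 1/4·1/4 + 1/4·0 + 1/4·0 = 1/8.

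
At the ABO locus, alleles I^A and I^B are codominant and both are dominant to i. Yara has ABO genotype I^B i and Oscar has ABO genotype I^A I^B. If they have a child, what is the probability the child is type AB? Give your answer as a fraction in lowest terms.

1/4

ABO cross I^B i × I^A I^B → offspring phenotypes: 1/4 A, 1/2 B, 1/4 AB.
So P(type AB) = 1/4.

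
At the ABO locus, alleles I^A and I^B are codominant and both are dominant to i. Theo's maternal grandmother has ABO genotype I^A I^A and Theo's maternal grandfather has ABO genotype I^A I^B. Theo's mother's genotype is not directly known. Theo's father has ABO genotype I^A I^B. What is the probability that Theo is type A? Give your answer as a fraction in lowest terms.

Theo's mother's ABO genotype from I^A I^A × I^A I^B: 1/2 I^A I^A, 1/2 I^A I^B.
Crossing each possibility with the father I^A I^B and summing P(type A): 1/2·1/2 + 1/2·1/4 = 3/8.

3/8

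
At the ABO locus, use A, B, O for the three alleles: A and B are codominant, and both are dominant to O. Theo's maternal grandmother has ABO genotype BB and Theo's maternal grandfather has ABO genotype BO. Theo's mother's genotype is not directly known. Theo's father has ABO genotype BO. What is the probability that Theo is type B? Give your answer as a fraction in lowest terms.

7/8

Theo's mother's ABO genotype from BB × BO: 1/2 BB, 1/2 BO.
Crossing each possibility with the father BO and summing P(type B): 1/2·1 + 1/2·3/4 = 7/8.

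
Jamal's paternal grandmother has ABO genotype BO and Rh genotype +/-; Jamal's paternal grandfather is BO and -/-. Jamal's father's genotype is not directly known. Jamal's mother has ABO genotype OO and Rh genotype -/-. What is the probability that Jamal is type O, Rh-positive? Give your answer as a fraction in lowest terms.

1/8

Jamal's father's ABO genotype from BO × BO: 1/4 BB, 1/2 BO, 1/4 OO.
Crossing each possibility with the mother OO and summing P(type O): 1/4·0 + 1/2·1/2 + 1/4·1 = 1/2.
Similarly for Rh via the father's Rh distribution: P(Rh+) = 1/4.
Independent loci: 1/2 × 1/4 = 1/8.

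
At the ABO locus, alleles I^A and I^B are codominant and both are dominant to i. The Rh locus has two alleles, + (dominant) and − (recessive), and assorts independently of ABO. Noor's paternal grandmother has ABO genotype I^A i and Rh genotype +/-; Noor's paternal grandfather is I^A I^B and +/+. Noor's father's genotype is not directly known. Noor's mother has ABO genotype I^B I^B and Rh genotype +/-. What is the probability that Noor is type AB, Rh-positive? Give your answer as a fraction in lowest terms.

Noor's father's ABO genotype from I^A i × I^A I^B: 1/4 I^A I^A, 1/4 I^A I^B, 1/4 I^A i, 1/4 I^B i.
Crossing each possibility with the mother I^B I^B and summing P(type AB): 1/4·1 + 1/4·1/2 + 1/4·1/2 + 1/4·0 = 1/2.
Similarly for Rh via the father's Rh distribution: P(Rh+) = 7/8.
Independent loci: 1/2 × 7/8 = 7/16.

7/16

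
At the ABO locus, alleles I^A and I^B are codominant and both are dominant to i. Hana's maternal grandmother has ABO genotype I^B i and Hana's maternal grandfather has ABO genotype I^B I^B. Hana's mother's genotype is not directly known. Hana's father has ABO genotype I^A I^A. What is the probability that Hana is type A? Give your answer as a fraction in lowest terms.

Hana's mother's ABO genotype from I^B i × I^B I^B: 1/2 I^B I^B, 1/2 I^B i.
Crossing each possibility with the father I^A I^A and summing P(type A): 1/2·0 + 1/2·1/2 = 1/4.

1/4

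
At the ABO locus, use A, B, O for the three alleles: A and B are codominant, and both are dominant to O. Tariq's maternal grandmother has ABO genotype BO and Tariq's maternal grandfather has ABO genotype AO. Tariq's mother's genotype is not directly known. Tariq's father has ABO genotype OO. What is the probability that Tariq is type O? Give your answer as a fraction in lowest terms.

Tariq's mother's ABO genotype from BO × AO: 1/4 AB, 1/4 AO, 1/4 BO, 1/4 OO.
Crossing each possibility with the father OO and summing P(type O): 1/4·0 + 1/4·1/2 + 1/4·1/2 + 1/4·1 = 1/2.

1/2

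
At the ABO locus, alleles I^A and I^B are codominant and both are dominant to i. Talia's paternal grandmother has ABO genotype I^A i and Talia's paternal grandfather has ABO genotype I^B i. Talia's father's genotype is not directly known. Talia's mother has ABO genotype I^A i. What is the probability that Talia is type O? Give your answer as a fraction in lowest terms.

1/4

Talia's father's ABO genotype from I^A i × I^B i: 1/4 I^A I^B, 1/4 I^A i, 1/4 I^B i, 1/4 i i.
Crossing each possibility with the mother I^A i and summing P(type O): 1/4·0 + 1/4·1/4 + 1/4·1/4 + 1/4·1/2 = 1/4.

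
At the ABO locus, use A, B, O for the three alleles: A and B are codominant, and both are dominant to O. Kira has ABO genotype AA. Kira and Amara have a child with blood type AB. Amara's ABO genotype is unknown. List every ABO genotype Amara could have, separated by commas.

For each candidate genotype of Amara, check whether crossing it with AA can produce every observed child phenotype.
  AA → possible child types {A} ✗
  AB → possible child types {A, AB} ✓
  AO → possible child types {A} ✗
  BB → possible child types {AB} ✓
  BO → possible child types {A, AB} ✓
  OO → possible child types {A} ✗

AB, BB, BO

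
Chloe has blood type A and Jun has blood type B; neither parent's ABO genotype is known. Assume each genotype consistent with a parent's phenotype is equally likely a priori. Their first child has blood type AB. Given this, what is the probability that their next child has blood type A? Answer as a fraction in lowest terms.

Possible genotypes: Chloe ∈ {I^A I^A, I^A i}; Jun ∈ {I^B I^B, I^B i}.
Weight each parental genotype pair by prior × P(type-AB child):
  I^A I^A × I^B I^B: posterior weight 4/9; P(next child type A) = 0.
  I^A I^A × I^B i: posterior weight 2/9; P(next child type A) = 1/2.
  I^A i × I^B I^B: posterior weight 2/9; P(next child type A) = 0.
  I^A i × I^B i: posterior weight 1/9; P(next child type A) = 1/4.
Weighted sum = 5/36.

5/36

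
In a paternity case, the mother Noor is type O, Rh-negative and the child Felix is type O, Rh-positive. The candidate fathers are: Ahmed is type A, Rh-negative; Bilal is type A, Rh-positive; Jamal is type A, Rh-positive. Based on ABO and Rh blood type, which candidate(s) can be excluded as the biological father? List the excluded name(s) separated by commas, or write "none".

Ahmed

A candidate is excluded only if no genotype consistent with his phenotype could produce a type O, Rh-positive child with a type O, Rh-negative mother.
Ahmed (type A, Rh-): no genotype consistent with that phenotype can produce a type-O Rh+ child with a type-O mother.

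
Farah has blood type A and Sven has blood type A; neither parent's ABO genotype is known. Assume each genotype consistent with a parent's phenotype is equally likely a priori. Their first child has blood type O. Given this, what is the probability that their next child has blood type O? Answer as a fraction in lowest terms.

Possible genotypes: Farah ∈ {AA, AO}; Sven ∈ {AA, AO}.
Weight each parental genotype pair by prior × P(type-O child):
  AO × AO: posterior weight 1; P(next child type O) = 1/4.
Weighted sum = 1/4.

1/4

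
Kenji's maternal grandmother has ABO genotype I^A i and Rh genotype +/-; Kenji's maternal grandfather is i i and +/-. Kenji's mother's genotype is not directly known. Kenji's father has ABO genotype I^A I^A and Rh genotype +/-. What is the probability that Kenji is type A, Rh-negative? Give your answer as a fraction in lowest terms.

1/4

Kenji's mother's ABO genotype from I^A i × i i: 1/2 I^A i, 1/2 i i.
Crossing each possibility with the father I^A I^A and summing P(type A): 1/2·1 + 1/2·1 = 1.
Similarly for Rh via the mother's Rh distribution: P(Rh-) = 1/4.
Independent loci: 1 × 1/4 = 1/4.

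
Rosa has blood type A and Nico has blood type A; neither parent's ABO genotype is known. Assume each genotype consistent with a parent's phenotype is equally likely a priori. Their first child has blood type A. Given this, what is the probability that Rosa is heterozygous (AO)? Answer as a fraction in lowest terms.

7/15

Possible genotypes: Rosa ∈ {AA, AO}; Nico ∈ {AA, AO}.
Weight each parental genotype pair by prior × P(type-A child):
  AA × AA: posterior weight 4/15.
  AA × AO: posterior weight 4/15.
  AO × AA: posterior weight 4/15.
  AO × AO: posterior weight 1/5.
Sum the posterior weight over pairs where Rosa is AO: 7/15.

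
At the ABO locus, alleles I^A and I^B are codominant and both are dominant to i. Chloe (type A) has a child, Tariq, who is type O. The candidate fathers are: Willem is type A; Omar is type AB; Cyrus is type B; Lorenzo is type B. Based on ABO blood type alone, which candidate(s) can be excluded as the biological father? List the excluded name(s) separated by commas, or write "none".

Omar

A candidate is excluded only if no genotype consistent with his phenotype could produce a type O child with a type A mother.
Omar (type AB): no genotype consistent with that phenotype can produce a type-O child with a type-A mother.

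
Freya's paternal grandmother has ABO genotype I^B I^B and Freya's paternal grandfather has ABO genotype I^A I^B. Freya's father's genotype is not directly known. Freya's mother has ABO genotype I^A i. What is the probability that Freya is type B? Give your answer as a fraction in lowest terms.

Freya's father's ABO genotype from I^B I^B × I^A I^B: 1/2 I^A I^B, 1/2 I^B I^B.
Crossing each possibility with the mother I^A i and summing P(type B): 1/2·1/4 + 1/2·1/2 = 3/8.

3/8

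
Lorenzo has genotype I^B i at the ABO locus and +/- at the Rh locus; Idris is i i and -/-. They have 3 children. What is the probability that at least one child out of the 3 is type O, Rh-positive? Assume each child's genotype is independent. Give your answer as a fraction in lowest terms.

37/64

ABO cross I^B i × i i → 1/2 O, 1/2 B.
Rh cross +/- × -/- → 1/2 Rh+, 1/2 Rh-; so P(type O, Rh-positive) = 1/2 × 1/2 = 1/4 per child.
P(none) = (3/4)^3 = 27/64; P(at least one) = 1 − 27/64 = 37/64.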